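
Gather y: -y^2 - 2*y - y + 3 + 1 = -y^2 - 3*y + 4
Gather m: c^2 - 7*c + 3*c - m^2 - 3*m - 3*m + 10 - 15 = c^2 - 4*c - m^2 - 6*m - 5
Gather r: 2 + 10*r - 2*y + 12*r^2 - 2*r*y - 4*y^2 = 12*r^2 + r*(10 - 2*y) - 4*y^2 - 2*y + 2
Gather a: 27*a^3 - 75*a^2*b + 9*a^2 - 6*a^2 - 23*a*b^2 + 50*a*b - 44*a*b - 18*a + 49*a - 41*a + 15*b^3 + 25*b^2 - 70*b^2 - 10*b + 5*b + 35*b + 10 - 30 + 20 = 27*a^3 + a^2*(3 - 75*b) + a*(-23*b^2 + 6*b - 10) + 15*b^3 - 45*b^2 + 30*b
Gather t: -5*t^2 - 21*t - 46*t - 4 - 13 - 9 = -5*t^2 - 67*t - 26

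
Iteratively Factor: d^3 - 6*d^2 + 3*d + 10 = (d - 2)*(d^2 - 4*d - 5) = (d - 2)*(d + 1)*(d - 5)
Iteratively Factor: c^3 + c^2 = (c + 1)*(c^2) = c*(c + 1)*(c)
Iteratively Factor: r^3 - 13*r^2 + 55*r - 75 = (r - 5)*(r^2 - 8*r + 15) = (r - 5)^2*(r - 3)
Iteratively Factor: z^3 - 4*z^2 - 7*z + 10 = (z - 5)*(z^2 + z - 2) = (z - 5)*(z + 2)*(z - 1)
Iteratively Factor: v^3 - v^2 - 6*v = (v - 3)*(v^2 + 2*v) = v*(v - 3)*(v + 2)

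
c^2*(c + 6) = c^3 + 6*c^2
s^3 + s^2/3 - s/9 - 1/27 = (s - 1/3)*(s + 1/3)^2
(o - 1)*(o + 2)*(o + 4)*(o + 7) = o^4 + 12*o^3 + 37*o^2 + 6*o - 56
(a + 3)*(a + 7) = a^2 + 10*a + 21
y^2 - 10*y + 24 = (y - 6)*(y - 4)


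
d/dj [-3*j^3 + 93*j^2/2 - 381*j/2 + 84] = -9*j^2 + 93*j - 381/2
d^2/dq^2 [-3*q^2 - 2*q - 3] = -6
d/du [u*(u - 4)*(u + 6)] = 3*u^2 + 4*u - 24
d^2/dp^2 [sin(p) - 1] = -sin(p)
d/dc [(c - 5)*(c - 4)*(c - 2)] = 3*c^2 - 22*c + 38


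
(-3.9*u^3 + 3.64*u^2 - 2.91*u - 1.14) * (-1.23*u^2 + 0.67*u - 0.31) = 4.797*u^5 - 7.0902*u^4 + 7.2271*u^3 - 1.6759*u^2 + 0.1383*u + 0.3534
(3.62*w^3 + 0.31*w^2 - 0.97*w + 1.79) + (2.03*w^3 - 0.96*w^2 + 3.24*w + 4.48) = 5.65*w^3 - 0.65*w^2 + 2.27*w + 6.27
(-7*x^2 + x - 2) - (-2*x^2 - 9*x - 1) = -5*x^2 + 10*x - 1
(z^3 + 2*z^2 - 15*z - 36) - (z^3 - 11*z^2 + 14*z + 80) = 13*z^2 - 29*z - 116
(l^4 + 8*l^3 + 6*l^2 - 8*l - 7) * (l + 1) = l^5 + 9*l^4 + 14*l^3 - 2*l^2 - 15*l - 7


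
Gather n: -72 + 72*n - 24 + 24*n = 96*n - 96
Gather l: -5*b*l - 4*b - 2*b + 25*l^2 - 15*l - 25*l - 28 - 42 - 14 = -6*b + 25*l^2 + l*(-5*b - 40) - 84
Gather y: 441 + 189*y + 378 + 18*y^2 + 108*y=18*y^2 + 297*y + 819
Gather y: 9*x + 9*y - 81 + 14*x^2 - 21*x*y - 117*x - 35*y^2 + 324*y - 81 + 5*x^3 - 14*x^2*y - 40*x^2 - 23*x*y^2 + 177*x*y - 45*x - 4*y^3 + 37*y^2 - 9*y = 5*x^3 - 26*x^2 - 153*x - 4*y^3 + y^2*(2 - 23*x) + y*(-14*x^2 + 156*x + 324) - 162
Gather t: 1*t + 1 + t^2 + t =t^2 + 2*t + 1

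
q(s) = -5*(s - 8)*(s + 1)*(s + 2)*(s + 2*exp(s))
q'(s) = -5*(s - 8)*(s + 1)*(s + 2)*(2*exp(s) + 1) - 5*(s - 8)*(s + 1)*(s + 2*exp(s)) - 5*(s - 8)*(s + 2)*(s + 2*exp(s)) - 5*(s + 1)*(s + 2)*(s + 2*exp(s)) = -10*s^3*exp(s) - 20*s^3 + 20*s^2*exp(s) + 75*s^2 + 320*s*exp(s) + 220*s + 380*exp(s) + 80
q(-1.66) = 13.87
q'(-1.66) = 3.38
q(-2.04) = -3.72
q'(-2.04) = 99.50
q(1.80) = 4584.54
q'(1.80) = 6425.02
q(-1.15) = 3.01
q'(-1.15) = -26.40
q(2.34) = 9477.22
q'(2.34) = 12274.28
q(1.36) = 2409.48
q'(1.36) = 3689.91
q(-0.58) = 13.81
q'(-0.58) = 95.24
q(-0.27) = 65.63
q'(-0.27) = 251.85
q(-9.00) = -42838.83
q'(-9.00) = 18755.79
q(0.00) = 160.00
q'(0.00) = 460.00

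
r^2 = r^2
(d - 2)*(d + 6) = d^2 + 4*d - 12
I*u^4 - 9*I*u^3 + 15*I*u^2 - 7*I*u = u*(u - 7)*(u - 1)*(I*u - I)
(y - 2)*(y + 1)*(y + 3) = y^3 + 2*y^2 - 5*y - 6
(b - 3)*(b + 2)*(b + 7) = b^3 + 6*b^2 - 13*b - 42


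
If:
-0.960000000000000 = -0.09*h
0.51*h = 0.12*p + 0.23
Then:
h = 10.67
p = 43.42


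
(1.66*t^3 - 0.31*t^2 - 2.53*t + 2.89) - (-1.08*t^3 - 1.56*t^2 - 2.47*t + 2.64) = 2.74*t^3 + 1.25*t^2 - 0.0599999999999996*t + 0.25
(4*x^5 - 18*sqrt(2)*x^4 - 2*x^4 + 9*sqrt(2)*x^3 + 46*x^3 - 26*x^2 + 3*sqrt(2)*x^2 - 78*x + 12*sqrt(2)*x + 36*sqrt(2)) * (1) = 4*x^5 - 18*sqrt(2)*x^4 - 2*x^4 + 9*sqrt(2)*x^3 + 46*x^3 - 26*x^2 + 3*sqrt(2)*x^2 - 78*x + 12*sqrt(2)*x + 36*sqrt(2)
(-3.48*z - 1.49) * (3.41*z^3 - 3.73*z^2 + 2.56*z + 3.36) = -11.8668*z^4 + 7.8995*z^3 - 3.3511*z^2 - 15.5072*z - 5.0064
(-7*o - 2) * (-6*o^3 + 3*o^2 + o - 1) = 42*o^4 - 9*o^3 - 13*o^2 + 5*o + 2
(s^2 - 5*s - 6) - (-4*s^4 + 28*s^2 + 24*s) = 4*s^4 - 27*s^2 - 29*s - 6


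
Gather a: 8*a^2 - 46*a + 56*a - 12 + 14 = 8*a^2 + 10*a + 2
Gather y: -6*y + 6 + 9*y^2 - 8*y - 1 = 9*y^2 - 14*y + 5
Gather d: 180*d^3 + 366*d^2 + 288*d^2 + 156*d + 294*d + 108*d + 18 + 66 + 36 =180*d^3 + 654*d^2 + 558*d + 120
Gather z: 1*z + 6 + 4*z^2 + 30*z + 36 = 4*z^2 + 31*z + 42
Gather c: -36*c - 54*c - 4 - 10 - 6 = -90*c - 20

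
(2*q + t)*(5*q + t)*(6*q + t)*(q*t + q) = 60*q^4*t + 60*q^4 + 52*q^3*t^2 + 52*q^3*t + 13*q^2*t^3 + 13*q^2*t^2 + q*t^4 + q*t^3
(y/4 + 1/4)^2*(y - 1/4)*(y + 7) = y^4/16 + 35*y^3/64 + 51*y^2/64 + 13*y/64 - 7/64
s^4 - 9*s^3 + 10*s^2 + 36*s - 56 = (s - 7)*(s - 2)^2*(s + 2)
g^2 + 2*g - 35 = (g - 5)*(g + 7)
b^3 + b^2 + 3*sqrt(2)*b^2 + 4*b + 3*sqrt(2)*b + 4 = (b + 1)*(b + sqrt(2))*(b + 2*sqrt(2))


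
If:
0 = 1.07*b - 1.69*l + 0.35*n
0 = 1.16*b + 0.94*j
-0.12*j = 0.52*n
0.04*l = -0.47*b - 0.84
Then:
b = -1.69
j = 2.08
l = -1.17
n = -0.48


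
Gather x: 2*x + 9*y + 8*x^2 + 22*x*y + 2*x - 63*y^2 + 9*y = 8*x^2 + x*(22*y + 4) - 63*y^2 + 18*y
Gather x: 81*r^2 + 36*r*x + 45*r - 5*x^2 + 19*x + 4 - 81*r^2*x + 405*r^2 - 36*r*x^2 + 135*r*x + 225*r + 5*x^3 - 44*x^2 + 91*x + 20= 486*r^2 + 270*r + 5*x^3 + x^2*(-36*r - 49) + x*(-81*r^2 + 171*r + 110) + 24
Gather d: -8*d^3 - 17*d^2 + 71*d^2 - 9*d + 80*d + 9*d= -8*d^3 + 54*d^2 + 80*d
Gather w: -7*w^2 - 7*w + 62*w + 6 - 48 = -7*w^2 + 55*w - 42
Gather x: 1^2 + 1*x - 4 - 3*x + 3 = -2*x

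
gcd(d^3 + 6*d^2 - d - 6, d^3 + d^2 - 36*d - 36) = d^2 + 7*d + 6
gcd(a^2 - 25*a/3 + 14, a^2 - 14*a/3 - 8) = a - 6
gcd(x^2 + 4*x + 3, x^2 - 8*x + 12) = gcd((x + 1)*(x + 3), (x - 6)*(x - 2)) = 1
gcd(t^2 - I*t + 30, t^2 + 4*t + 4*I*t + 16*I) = 1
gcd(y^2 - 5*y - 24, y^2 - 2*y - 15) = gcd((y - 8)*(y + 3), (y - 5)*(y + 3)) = y + 3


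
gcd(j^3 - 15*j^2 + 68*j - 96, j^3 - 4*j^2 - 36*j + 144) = j - 4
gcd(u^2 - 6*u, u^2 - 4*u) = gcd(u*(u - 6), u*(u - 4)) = u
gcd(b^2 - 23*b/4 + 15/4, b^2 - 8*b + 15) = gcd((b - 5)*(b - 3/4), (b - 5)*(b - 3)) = b - 5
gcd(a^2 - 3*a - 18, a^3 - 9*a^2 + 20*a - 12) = a - 6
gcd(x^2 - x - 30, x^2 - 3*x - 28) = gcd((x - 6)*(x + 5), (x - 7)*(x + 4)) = 1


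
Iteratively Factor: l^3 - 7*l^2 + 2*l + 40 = (l - 4)*(l^2 - 3*l - 10) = (l - 4)*(l + 2)*(l - 5)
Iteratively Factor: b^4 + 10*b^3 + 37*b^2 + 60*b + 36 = (b + 2)*(b^3 + 8*b^2 + 21*b + 18) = (b + 2)*(b + 3)*(b^2 + 5*b + 6) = (b + 2)*(b + 3)^2*(b + 2)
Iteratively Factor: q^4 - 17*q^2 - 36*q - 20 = (q + 2)*(q^3 - 2*q^2 - 13*q - 10) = (q - 5)*(q + 2)*(q^2 + 3*q + 2) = (q - 5)*(q + 1)*(q + 2)*(q + 2)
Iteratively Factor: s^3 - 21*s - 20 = (s - 5)*(s^2 + 5*s + 4) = (s - 5)*(s + 4)*(s + 1)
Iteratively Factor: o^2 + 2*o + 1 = (o + 1)*(o + 1)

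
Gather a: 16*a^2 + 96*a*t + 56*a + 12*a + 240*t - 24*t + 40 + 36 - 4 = 16*a^2 + a*(96*t + 68) + 216*t + 72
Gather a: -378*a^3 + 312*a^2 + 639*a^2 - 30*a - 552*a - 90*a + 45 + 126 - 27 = -378*a^3 + 951*a^2 - 672*a + 144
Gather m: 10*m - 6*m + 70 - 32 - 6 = 4*m + 32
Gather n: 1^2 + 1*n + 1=n + 2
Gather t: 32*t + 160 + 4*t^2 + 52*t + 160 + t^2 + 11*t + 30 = 5*t^2 + 95*t + 350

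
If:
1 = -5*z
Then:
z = -1/5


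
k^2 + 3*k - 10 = (k - 2)*(k + 5)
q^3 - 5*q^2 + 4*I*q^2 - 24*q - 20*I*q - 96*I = (q - 8)*(q + 3)*(q + 4*I)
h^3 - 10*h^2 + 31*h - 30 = (h - 5)*(h - 3)*(h - 2)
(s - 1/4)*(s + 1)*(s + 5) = s^3 + 23*s^2/4 + 7*s/2 - 5/4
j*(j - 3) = j^2 - 3*j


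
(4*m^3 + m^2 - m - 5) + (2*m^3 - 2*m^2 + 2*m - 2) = 6*m^3 - m^2 + m - 7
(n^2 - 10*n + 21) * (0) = 0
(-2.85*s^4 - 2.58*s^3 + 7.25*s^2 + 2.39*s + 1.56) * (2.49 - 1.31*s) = 3.7335*s^5 - 3.7167*s^4 - 15.9217*s^3 + 14.9216*s^2 + 3.9075*s + 3.8844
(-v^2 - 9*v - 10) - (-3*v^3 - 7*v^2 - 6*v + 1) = 3*v^3 + 6*v^2 - 3*v - 11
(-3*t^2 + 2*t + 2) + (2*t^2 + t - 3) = -t^2 + 3*t - 1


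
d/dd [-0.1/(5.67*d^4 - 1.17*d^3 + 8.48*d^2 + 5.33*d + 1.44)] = (2.268*d^3 - 0.351*d^2 + 1.696*d + 0.533)/(5.67*d^4 - 1.17*d^3 + 8.48*d^2 + 5.33*d + 1.44)^2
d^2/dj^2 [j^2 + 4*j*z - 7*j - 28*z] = 2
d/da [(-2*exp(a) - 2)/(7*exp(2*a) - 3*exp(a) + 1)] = 2*((exp(a) + 1)*(14*exp(a) - 3) - 7*exp(2*a) + 3*exp(a) - 1)*exp(a)/(7*exp(2*a) - 3*exp(a) + 1)^2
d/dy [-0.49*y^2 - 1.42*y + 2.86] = -0.98*y - 1.42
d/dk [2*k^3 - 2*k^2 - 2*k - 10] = 6*k^2 - 4*k - 2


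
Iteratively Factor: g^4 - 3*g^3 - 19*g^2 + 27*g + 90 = (g - 3)*(g^3 - 19*g - 30) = (g - 5)*(g - 3)*(g^2 + 5*g + 6) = (g - 5)*(g - 3)*(g + 3)*(g + 2)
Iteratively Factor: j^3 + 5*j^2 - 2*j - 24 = (j + 3)*(j^2 + 2*j - 8) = (j - 2)*(j + 3)*(j + 4)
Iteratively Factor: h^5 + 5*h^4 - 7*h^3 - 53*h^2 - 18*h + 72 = (h - 3)*(h^4 + 8*h^3 + 17*h^2 - 2*h - 24) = (h - 3)*(h + 4)*(h^3 + 4*h^2 + h - 6) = (h - 3)*(h + 3)*(h + 4)*(h^2 + h - 2) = (h - 3)*(h + 2)*(h + 3)*(h + 4)*(h - 1)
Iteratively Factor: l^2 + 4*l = (l + 4)*(l)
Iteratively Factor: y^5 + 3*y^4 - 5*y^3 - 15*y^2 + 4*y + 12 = (y - 2)*(y^4 + 5*y^3 + 5*y^2 - 5*y - 6) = (y - 2)*(y + 1)*(y^3 + 4*y^2 + y - 6) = (y - 2)*(y + 1)*(y + 2)*(y^2 + 2*y - 3) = (y - 2)*(y + 1)*(y + 2)*(y + 3)*(y - 1)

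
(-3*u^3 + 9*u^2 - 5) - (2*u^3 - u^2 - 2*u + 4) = -5*u^3 + 10*u^2 + 2*u - 9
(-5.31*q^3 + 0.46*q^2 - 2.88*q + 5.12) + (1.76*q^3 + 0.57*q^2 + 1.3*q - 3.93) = -3.55*q^3 + 1.03*q^2 - 1.58*q + 1.19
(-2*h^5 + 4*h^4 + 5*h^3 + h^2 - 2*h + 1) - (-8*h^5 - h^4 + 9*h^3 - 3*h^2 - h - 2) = 6*h^5 + 5*h^4 - 4*h^3 + 4*h^2 - h + 3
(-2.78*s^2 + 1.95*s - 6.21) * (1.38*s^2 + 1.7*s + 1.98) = -3.8364*s^4 - 2.035*s^3 - 10.7592*s^2 - 6.696*s - 12.2958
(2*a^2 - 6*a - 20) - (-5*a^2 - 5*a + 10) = 7*a^2 - a - 30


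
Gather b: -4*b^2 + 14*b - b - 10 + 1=-4*b^2 + 13*b - 9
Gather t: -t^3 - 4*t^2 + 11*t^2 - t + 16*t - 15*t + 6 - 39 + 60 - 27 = -t^3 + 7*t^2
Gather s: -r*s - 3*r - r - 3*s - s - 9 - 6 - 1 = -4*r + s*(-r - 4) - 16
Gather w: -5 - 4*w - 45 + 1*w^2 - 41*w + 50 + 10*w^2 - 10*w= 11*w^2 - 55*w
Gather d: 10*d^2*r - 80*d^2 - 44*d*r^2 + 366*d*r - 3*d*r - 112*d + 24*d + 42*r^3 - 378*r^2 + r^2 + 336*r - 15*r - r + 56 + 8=d^2*(10*r - 80) + d*(-44*r^2 + 363*r - 88) + 42*r^3 - 377*r^2 + 320*r + 64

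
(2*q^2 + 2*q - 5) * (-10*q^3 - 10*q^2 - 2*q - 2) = -20*q^5 - 40*q^4 + 26*q^3 + 42*q^2 + 6*q + 10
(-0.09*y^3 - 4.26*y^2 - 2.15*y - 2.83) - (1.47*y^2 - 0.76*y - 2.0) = -0.09*y^3 - 5.73*y^2 - 1.39*y - 0.83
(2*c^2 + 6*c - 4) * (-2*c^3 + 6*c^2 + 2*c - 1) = -4*c^5 + 48*c^3 - 14*c^2 - 14*c + 4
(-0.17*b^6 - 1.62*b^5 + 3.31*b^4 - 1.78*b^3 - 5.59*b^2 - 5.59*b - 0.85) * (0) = 0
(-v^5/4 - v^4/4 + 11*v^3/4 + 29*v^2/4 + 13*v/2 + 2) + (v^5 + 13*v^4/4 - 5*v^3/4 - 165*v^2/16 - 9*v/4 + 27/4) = 3*v^5/4 + 3*v^4 + 3*v^3/2 - 49*v^2/16 + 17*v/4 + 35/4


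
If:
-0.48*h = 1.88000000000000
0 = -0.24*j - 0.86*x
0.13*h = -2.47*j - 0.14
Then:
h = -3.92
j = 0.15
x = -0.04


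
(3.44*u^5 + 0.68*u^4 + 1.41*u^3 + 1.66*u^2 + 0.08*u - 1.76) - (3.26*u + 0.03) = 3.44*u^5 + 0.68*u^4 + 1.41*u^3 + 1.66*u^2 - 3.18*u - 1.79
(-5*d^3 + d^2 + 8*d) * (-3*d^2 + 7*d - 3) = 15*d^5 - 38*d^4 - 2*d^3 + 53*d^2 - 24*d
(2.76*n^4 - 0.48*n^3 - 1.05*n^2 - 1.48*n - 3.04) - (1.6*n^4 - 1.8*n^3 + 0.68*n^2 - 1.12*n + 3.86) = 1.16*n^4 + 1.32*n^3 - 1.73*n^2 - 0.36*n - 6.9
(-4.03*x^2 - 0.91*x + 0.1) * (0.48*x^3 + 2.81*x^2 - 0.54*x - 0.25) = -1.9344*x^5 - 11.7611*x^4 - 0.3329*x^3 + 1.7799*x^2 + 0.1735*x - 0.025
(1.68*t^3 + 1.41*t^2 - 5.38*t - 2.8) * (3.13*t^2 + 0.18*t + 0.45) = 5.2584*t^5 + 4.7157*t^4 - 15.8296*t^3 - 9.0979*t^2 - 2.925*t - 1.26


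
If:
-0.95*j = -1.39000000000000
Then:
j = 1.46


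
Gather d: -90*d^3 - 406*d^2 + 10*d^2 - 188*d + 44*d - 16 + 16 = -90*d^3 - 396*d^2 - 144*d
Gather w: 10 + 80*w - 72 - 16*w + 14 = 64*w - 48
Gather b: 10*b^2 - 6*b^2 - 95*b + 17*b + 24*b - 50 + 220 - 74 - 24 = 4*b^2 - 54*b + 72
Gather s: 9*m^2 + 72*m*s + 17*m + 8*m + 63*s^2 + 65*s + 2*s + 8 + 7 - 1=9*m^2 + 25*m + 63*s^2 + s*(72*m + 67) + 14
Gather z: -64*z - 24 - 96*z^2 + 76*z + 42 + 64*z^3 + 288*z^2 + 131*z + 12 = 64*z^3 + 192*z^2 + 143*z + 30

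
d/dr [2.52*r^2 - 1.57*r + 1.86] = 5.04*r - 1.57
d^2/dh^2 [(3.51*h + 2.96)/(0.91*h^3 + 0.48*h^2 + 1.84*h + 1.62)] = (17.439786*h^5 + 38.61312*h^4 + 10.549968*h^3 - 28.264056*h^2 - 26.872416*h - 5.485856)/(0.753571*h^9 + 1.192464*h^8 + 5.200104*h^7 + 8.95743*h^6 + 14.760192*h^5 + 22.270176*h^4 + 21.97882*h^3 + 20.233152*h^2 + 14.486688*h + 4.251528)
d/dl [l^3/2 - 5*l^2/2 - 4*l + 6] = 3*l^2/2 - 5*l - 4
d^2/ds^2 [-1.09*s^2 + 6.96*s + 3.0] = -2.18000000000000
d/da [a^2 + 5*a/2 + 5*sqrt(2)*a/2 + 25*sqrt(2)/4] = 2*a + 5/2 + 5*sqrt(2)/2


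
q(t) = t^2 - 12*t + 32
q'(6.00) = 0.00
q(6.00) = -4.00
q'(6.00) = 0.00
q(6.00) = -4.00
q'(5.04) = -1.92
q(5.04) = -3.08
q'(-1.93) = -15.86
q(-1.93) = 58.88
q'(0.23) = -11.54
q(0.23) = 29.29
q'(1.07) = -9.86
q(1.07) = 20.30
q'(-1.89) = -15.78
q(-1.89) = 58.25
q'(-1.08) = -14.16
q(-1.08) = 46.13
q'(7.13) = 2.26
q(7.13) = -2.72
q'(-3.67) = -19.34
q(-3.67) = 89.51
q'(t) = 2*t - 12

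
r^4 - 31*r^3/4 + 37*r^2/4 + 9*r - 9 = (r - 6)*(r - 2)*(r - 3/4)*(r + 1)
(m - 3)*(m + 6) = m^2 + 3*m - 18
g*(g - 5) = g^2 - 5*g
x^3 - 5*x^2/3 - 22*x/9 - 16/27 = (x - 8/3)*(x + 1/3)*(x + 2/3)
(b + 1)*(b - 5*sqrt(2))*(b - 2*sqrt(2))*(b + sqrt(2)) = b^4 - 6*sqrt(2)*b^3 + b^3 - 6*sqrt(2)*b^2 + 6*b^2 + 6*b + 20*sqrt(2)*b + 20*sqrt(2)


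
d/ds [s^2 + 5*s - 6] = 2*s + 5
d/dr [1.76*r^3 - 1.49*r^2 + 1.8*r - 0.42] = 5.28*r^2 - 2.98*r + 1.8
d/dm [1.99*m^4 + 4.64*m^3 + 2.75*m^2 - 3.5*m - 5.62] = 7.96*m^3 + 13.92*m^2 + 5.5*m - 3.5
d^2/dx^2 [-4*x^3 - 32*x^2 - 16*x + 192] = -24*x - 64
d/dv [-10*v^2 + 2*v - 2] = 2 - 20*v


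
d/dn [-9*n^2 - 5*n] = -18*n - 5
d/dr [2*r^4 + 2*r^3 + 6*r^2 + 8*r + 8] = 8*r^3 + 6*r^2 + 12*r + 8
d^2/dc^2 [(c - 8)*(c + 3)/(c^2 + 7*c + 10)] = 12*(-2*c^3 - 17*c^2 - 59*c - 81)/(c^6 + 21*c^5 + 177*c^4 + 763*c^3 + 1770*c^2 + 2100*c + 1000)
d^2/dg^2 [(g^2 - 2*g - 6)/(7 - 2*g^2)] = 2*(8*g^3 + 30*g^2 + 84*g + 35)/(8*g^6 - 84*g^4 + 294*g^2 - 343)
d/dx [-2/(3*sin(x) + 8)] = 6*cos(x)/(3*sin(x) + 8)^2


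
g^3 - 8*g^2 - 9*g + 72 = (g - 8)*(g - 3)*(g + 3)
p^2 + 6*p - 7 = (p - 1)*(p + 7)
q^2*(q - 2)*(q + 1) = q^4 - q^3 - 2*q^2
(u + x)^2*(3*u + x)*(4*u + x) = 12*u^4 + 31*u^3*x + 27*u^2*x^2 + 9*u*x^3 + x^4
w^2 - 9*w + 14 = (w - 7)*(w - 2)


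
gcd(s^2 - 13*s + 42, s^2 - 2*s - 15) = 1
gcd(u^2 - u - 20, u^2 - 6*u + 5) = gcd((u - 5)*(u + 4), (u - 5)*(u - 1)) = u - 5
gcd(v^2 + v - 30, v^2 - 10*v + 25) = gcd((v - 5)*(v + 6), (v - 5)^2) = v - 5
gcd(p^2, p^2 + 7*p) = p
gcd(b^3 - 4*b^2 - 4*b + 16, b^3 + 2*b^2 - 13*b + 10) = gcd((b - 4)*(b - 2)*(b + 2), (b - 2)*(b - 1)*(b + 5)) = b - 2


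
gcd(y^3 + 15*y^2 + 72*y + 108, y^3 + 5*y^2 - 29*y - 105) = y + 3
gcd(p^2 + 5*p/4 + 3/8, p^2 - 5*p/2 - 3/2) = p + 1/2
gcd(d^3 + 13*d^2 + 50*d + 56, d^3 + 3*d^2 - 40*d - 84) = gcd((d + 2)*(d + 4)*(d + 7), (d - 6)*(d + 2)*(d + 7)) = d^2 + 9*d + 14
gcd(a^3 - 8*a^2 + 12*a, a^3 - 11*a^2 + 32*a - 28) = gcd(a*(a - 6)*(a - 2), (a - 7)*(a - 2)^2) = a - 2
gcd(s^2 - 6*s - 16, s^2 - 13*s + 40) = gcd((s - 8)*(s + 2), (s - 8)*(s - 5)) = s - 8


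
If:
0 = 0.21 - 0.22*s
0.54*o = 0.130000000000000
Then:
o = 0.24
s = 0.95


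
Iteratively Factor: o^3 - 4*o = (o)*(o^2 - 4) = o*(o + 2)*(o - 2)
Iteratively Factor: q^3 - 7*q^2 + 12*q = (q)*(q^2 - 7*q + 12) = q*(q - 4)*(q - 3)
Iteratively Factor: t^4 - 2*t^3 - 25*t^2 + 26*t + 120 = (t - 3)*(t^3 + t^2 - 22*t - 40) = (t - 3)*(t + 2)*(t^2 - t - 20) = (t - 5)*(t - 3)*(t + 2)*(t + 4)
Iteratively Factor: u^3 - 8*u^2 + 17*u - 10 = (u - 5)*(u^2 - 3*u + 2) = (u - 5)*(u - 2)*(u - 1)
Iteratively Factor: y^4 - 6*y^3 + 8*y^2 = (y - 4)*(y^3 - 2*y^2) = y*(y - 4)*(y^2 - 2*y) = y*(y - 4)*(y - 2)*(y)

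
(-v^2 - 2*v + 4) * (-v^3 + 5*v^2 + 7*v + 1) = v^5 - 3*v^4 - 21*v^3 + 5*v^2 + 26*v + 4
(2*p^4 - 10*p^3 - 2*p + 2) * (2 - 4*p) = -8*p^5 + 44*p^4 - 20*p^3 + 8*p^2 - 12*p + 4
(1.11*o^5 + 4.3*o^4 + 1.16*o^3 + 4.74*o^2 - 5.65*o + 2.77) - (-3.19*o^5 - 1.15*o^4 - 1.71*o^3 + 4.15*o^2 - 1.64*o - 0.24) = 4.3*o^5 + 5.45*o^4 + 2.87*o^3 + 0.59*o^2 - 4.01*o + 3.01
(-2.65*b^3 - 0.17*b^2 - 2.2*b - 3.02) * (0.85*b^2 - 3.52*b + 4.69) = -2.2525*b^5 + 9.1835*b^4 - 13.7001*b^3 + 4.3797*b^2 + 0.312399999999998*b - 14.1638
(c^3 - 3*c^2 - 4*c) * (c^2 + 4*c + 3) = c^5 + c^4 - 13*c^3 - 25*c^2 - 12*c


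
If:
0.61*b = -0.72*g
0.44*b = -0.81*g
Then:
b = 0.00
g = 0.00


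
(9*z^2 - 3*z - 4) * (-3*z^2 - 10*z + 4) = -27*z^4 - 81*z^3 + 78*z^2 + 28*z - 16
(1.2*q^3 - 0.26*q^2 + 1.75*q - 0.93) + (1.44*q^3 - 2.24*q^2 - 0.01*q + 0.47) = 2.64*q^3 - 2.5*q^2 + 1.74*q - 0.46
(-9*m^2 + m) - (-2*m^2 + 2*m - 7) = -7*m^2 - m + 7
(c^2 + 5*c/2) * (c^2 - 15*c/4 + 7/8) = c^4 - 5*c^3/4 - 17*c^2/2 + 35*c/16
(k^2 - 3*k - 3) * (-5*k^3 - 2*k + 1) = -5*k^5 + 15*k^4 + 13*k^3 + 7*k^2 + 3*k - 3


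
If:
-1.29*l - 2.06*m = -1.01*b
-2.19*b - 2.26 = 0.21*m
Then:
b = -0.0958904109589041*m - 1.03196347031963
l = -1.67197621323139*m - 0.807971399242505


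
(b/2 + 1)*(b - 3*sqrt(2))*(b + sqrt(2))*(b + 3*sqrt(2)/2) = b^4/2 - sqrt(2)*b^3/4 + b^3 - 6*b^2 - sqrt(2)*b^2/2 - 12*b - 9*sqrt(2)*b/2 - 9*sqrt(2)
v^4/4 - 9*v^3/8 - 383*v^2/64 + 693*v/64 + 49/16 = (v/4 + 1)*(v - 7)*(v - 7/4)*(v + 1/4)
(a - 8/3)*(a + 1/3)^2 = a^3 - 2*a^2 - 5*a/3 - 8/27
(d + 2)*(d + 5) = d^2 + 7*d + 10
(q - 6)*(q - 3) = q^2 - 9*q + 18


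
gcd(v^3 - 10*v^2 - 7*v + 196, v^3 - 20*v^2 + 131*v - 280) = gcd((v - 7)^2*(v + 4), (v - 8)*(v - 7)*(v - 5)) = v - 7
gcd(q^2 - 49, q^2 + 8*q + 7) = q + 7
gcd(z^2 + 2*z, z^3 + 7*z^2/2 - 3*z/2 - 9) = z + 2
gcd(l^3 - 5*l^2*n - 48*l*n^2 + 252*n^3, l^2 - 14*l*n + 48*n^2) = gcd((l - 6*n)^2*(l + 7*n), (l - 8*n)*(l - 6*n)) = l - 6*n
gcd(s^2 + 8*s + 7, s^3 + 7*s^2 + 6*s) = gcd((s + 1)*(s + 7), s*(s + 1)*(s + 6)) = s + 1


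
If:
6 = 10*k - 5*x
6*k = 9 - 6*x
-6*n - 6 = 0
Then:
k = 9/10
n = -1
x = 3/5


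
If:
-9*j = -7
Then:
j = 7/9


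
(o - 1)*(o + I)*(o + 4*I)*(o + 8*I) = o^4 - o^3 + 13*I*o^3 - 44*o^2 - 13*I*o^2 + 44*o - 32*I*o + 32*I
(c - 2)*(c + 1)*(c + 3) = c^3 + 2*c^2 - 5*c - 6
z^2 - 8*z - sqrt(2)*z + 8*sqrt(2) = (z - 8)*(z - sqrt(2))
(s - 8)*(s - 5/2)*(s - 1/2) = s^3 - 11*s^2 + 101*s/4 - 10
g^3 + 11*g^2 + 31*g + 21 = (g + 1)*(g + 3)*(g + 7)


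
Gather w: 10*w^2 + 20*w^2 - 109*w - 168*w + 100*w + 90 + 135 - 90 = 30*w^2 - 177*w + 135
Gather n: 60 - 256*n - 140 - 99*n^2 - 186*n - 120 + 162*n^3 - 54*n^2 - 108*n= 162*n^3 - 153*n^2 - 550*n - 200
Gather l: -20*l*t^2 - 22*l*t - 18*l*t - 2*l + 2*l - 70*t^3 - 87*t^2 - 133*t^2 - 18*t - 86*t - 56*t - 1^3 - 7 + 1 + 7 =l*(-20*t^2 - 40*t) - 70*t^3 - 220*t^2 - 160*t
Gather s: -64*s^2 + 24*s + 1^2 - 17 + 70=-64*s^2 + 24*s + 54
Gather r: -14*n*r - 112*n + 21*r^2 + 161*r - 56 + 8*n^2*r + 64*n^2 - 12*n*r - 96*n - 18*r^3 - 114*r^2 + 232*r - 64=64*n^2 - 208*n - 18*r^3 - 93*r^2 + r*(8*n^2 - 26*n + 393) - 120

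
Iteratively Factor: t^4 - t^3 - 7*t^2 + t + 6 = (t - 1)*(t^3 - 7*t - 6) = (t - 1)*(t + 1)*(t^2 - t - 6) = (t - 1)*(t + 1)*(t + 2)*(t - 3)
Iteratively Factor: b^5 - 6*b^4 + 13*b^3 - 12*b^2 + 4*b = (b - 1)*(b^4 - 5*b^3 + 8*b^2 - 4*b) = b*(b - 1)*(b^3 - 5*b^2 + 8*b - 4) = b*(b - 1)^2*(b^2 - 4*b + 4) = b*(b - 2)*(b - 1)^2*(b - 2)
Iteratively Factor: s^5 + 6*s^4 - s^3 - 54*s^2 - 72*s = (s)*(s^4 + 6*s^3 - s^2 - 54*s - 72) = s*(s + 4)*(s^3 + 2*s^2 - 9*s - 18) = s*(s - 3)*(s + 4)*(s^2 + 5*s + 6) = s*(s - 3)*(s + 3)*(s + 4)*(s + 2)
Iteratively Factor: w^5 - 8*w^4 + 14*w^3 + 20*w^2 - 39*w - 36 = (w - 3)*(w^4 - 5*w^3 - w^2 + 17*w + 12) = (w - 3)*(w + 1)*(w^3 - 6*w^2 + 5*w + 12) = (w - 4)*(w - 3)*(w + 1)*(w^2 - 2*w - 3) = (w - 4)*(w - 3)^2*(w + 1)*(w + 1)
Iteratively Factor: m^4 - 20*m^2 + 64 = (m - 4)*(m^3 + 4*m^2 - 4*m - 16) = (m - 4)*(m + 4)*(m^2 - 4) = (m - 4)*(m - 2)*(m + 4)*(m + 2)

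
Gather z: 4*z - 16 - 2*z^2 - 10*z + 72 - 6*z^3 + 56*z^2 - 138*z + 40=-6*z^3 + 54*z^2 - 144*z + 96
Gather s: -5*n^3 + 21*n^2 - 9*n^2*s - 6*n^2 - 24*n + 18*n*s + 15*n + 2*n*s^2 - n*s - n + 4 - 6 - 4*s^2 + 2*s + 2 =-5*n^3 + 15*n^2 - 10*n + s^2*(2*n - 4) + s*(-9*n^2 + 17*n + 2)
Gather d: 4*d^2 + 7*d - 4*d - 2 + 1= 4*d^2 + 3*d - 1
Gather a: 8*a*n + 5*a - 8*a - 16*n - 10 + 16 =a*(8*n - 3) - 16*n + 6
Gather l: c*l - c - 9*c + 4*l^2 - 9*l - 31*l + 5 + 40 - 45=-10*c + 4*l^2 + l*(c - 40)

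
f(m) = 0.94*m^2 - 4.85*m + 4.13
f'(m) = 1.88*m - 4.85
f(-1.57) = 14.06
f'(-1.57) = -7.80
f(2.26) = -2.03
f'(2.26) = -0.60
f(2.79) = -2.08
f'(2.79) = 0.40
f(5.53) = 6.06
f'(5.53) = 5.55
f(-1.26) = 11.73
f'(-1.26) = -7.22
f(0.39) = 2.38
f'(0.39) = -4.12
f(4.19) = 0.31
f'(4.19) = 3.03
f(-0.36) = 6.00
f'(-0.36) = -5.53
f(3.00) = -1.96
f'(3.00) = 0.79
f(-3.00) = 27.14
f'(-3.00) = -10.49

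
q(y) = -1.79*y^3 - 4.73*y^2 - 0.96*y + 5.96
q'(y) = -5.37*y^2 - 9.46*y - 0.96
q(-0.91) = 4.27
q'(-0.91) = 3.20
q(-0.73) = 4.84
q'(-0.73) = 3.08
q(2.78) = -71.72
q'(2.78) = -68.76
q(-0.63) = 5.14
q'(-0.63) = 2.87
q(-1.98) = 3.21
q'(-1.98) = -3.28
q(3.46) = -128.13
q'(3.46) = -97.98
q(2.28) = -42.03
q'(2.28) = -50.44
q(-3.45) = 26.48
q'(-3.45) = -32.24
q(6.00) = -556.72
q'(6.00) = -251.04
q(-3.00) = 14.60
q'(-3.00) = -20.91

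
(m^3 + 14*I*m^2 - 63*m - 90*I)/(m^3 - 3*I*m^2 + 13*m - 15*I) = (m^2 + 11*I*m - 30)/(m^2 - 6*I*m - 5)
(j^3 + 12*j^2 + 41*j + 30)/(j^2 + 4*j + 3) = (j^2 + 11*j + 30)/(j + 3)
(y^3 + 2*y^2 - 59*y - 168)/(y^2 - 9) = (y^2 - y - 56)/(y - 3)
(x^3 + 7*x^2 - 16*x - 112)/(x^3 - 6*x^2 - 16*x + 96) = (x + 7)/(x - 6)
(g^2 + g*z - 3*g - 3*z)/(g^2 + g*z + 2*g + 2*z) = (g - 3)/(g + 2)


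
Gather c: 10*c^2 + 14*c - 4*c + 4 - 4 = 10*c^2 + 10*c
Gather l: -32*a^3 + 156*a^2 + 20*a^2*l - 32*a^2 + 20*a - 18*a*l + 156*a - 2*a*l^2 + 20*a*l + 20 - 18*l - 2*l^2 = -32*a^3 + 124*a^2 + 176*a + l^2*(-2*a - 2) + l*(20*a^2 + 2*a - 18) + 20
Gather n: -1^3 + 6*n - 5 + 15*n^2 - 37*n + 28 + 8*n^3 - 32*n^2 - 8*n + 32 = 8*n^3 - 17*n^2 - 39*n + 54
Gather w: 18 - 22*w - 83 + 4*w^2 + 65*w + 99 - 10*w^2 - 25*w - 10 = -6*w^2 + 18*w + 24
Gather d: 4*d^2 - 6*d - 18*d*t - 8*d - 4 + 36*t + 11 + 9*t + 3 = 4*d^2 + d*(-18*t - 14) + 45*t + 10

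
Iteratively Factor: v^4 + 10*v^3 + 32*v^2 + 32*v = (v + 4)*(v^3 + 6*v^2 + 8*v) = (v + 4)^2*(v^2 + 2*v) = v*(v + 4)^2*(v + 2)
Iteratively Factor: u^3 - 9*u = (u)*(u^2 - 9) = u*(u - 3)*(u + 3)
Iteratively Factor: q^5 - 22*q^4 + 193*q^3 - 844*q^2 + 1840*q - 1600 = (q - 5)*(q^4 - 17*q^3 + 108*q^2 - 304*q + 320) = (q - 5)^2*(q^3 - 12*q^2 + 48*q - 64) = (q - 5)^2*(q - 4)*(q^2 - 8*q + 16) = (q - 5)^2*(q - 4)^2*(q - 4)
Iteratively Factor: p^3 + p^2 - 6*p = (p + 3)*(p^2 - 2*p) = p*(p + 3)*(p - 2)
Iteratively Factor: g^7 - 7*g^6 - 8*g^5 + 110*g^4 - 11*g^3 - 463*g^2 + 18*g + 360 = (g - 1)*(g^6 - 6*g^5 - 14*g^4 + 96*g^3 + 85*g^2 - 378*g - 360) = (g - 5)*(g - 1)*(g^5 - g^4 - 19*g^3 + g^2 + 90*g + 72) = (g - 5)*(g - 1)*(g + 2)*(g^4 - 3*g^3 - 13*g^2 + 27*g + 36) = (g - 5)*(g - 1)*(g + 2)*(g + 3)*(g^3 - 6*g^2 + 5*g + 12) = (g - 5)*(g - 1)*(g + 1)*(g + 2)*(g + 3)*(g^2 - 7*g + 12) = (g - 5)*(g - 4)*(g - 1)*(g + 1)*(g + 2)*(g + 3)*(g - 3)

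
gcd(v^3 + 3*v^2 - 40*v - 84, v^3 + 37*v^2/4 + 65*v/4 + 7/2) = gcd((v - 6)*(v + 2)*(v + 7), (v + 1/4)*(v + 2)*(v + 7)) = v^2 + 9*v + 14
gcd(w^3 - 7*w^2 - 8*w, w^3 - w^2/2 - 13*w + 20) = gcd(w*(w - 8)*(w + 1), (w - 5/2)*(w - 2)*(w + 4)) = 1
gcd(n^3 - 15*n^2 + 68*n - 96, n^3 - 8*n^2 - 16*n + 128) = n^2 - 12*n + 32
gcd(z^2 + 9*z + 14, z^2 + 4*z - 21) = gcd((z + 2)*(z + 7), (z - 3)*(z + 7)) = z + 7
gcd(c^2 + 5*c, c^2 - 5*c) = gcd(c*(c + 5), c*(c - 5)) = c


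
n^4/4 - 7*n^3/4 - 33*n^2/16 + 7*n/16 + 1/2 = (n/4 + 1/4)*(n - 8)*(n - 1/2)*(n + 1/2)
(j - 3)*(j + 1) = j^2 - 2*j - 3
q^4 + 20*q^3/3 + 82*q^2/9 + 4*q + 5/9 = (q + 1/3)^2*(q + 1)*(q + 5)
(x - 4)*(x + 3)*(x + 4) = x^3 + 3*x^2 - 16*x - 48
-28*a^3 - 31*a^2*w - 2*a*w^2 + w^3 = (-7*a + w)*(a + w)*(4*a + w)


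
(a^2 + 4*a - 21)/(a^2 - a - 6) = (a + 7)/(a + 2)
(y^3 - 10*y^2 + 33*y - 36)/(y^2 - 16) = (y^2 - 6*y + 9)/(y + 4)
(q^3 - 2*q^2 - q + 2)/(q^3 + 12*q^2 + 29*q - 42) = (q^2 - q - 2)/(q^2 + 13*q + 42)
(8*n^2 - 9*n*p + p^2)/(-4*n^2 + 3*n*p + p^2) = (-8*n + p)/(4*n + p)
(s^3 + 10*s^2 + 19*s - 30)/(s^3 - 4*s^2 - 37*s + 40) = (s + 6)/(s - 8)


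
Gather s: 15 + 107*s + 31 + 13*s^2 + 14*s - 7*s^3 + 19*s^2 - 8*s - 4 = -7*s^3 + 32*s^2 + 113*s + 42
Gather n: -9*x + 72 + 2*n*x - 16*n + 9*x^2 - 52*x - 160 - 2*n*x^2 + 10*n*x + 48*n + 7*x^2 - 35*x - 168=n*(-2*x^2 + 12*x + 32) + 16*x^2 - 96*x - 256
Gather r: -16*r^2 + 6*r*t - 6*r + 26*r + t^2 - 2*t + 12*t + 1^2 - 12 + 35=-16*r^2 + r*(6*t + 20) + t^2 + 10*t + 24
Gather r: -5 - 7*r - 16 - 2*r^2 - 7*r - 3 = -2*r^2 - 14*r - 24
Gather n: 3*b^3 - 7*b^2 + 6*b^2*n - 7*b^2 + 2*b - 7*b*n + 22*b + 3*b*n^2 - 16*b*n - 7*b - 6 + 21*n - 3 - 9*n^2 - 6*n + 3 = 3*b^3 - 14*b^2 + 17*b + n^2*(3*b - 9) + n*(6*b^2 - 23*b + 15) - 6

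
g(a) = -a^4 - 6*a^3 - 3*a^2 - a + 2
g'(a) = -4*a^3 - 18*a^2 - 6*a - 1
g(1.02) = -9.59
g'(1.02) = -30.09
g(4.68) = -1163.12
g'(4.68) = -833.34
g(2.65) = -182.69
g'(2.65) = -217.74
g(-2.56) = 42.61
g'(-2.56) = -36.50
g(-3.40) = 72.91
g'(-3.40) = -31.46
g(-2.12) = 27.61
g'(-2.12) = -31.07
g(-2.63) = 45.18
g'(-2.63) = -36.96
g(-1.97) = 23.14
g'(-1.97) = -28.45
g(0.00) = 2.00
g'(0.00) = -1.00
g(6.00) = -2704.00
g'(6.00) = -1549.00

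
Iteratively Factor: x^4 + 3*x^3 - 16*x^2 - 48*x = (x + 4)*(x^3 - x^2 - 12*x) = (x + 3)*(x + 4)*(x^2 - 4*x) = (x - 4)*(x + 3)*(x + 4)*(x)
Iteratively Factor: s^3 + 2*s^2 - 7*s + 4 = (s - 1)*(s^2 + 3*s - 4) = (s - 1)*(s + 4)*(s - 1)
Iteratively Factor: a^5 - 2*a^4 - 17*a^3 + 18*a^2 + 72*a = (a + 2)*(a^4 - 4*a^3 - 9*a^2 + 36*a) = (a - 4)*(a + 2)*(a^3 - 9*a) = a*(a - 4)*(a + 2)*(a^2 - 9) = a*(a - 4)*(a + 2)*(a + 3)*(a - 3)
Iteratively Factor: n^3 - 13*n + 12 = (n + 4)*(n^2 - 4*n + 3) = (n - 3)*(n + 4)*(n - 1)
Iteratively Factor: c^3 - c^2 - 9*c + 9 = (c + 3)*(c^2 - 4*c + 3) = (c - 3)*(c + 3)*(c - 1)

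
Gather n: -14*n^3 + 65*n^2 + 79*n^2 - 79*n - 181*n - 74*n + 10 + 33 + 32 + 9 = -14*n^3 + 144*n^2 - 334*n + 84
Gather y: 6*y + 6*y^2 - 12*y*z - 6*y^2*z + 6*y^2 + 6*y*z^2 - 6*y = y^2*(12 - 6*z) + y*(6*z^2 - 12*z)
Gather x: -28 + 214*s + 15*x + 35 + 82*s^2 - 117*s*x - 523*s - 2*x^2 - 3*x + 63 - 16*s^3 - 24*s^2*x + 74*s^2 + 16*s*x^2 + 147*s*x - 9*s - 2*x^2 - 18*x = -16*s^3 + 156*s^2 - 318*s + x^2*(16*s - 4) + x*(-24*s^2 + 30*s - 6) + 70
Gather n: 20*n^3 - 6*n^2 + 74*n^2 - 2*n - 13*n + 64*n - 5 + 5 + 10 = 20*n^3 + 68*n^2 + 49*n + 10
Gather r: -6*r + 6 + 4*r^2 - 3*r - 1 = 4*r^2 - 9*r + 5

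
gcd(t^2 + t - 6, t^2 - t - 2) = t - 2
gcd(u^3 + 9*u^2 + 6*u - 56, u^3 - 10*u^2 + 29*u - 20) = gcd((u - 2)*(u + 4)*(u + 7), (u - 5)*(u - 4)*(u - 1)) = 1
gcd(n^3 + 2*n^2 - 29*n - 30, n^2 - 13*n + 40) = n - 5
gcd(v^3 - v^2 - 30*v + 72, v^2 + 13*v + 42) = v + 6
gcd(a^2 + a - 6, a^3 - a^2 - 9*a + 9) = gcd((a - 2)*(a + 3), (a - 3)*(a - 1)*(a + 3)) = a + 3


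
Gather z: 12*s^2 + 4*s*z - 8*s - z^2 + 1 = 12*s^2 + 4*s*z - 8*s - z^2 + 1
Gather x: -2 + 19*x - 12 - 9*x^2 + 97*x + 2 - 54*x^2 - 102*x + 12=-63*x^2 + 14*x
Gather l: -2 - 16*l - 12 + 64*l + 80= 48*l + 66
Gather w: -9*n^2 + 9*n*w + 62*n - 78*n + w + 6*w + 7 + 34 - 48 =-9*n^2 - 16*n + w*(9*n + 7) - 7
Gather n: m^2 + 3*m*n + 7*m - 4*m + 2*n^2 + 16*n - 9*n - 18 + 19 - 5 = m^2 + 3*m + 2*n^2 + n*(3*m + 7) - 4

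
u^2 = u^2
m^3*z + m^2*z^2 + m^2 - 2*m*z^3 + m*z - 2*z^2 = (m - z)*(m + 2*z)*(m*z + 1)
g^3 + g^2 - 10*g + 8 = (g - 2)*(g - 1)*(g + 4)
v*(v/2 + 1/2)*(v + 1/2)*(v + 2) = v^4/2 + 7*v^3/4 + 7*v^2/4 + v/2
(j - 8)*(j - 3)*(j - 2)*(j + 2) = j^4 - 11*j^3 + 20*j^2 + 44*j - 96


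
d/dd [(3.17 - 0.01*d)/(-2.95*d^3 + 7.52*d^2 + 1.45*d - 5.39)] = (-0.059*d^3 + 28.1297*d^2 - 47.6768*d - 4.5426)/(8.7025*d^6 - 44.368*d^5 + 47.9954*d^4 + 53.609*d^3 - 78.9631*d^2 - 15.631*d + 29.0521)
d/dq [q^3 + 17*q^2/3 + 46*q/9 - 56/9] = 3*q^2 + 34*q/3 + 46/9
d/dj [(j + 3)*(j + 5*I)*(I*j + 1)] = 3*I*j^2 + j*(-8 + 6*I) - 12 + 5*I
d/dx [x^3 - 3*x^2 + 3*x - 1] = 3*x^2 - 6*x + 3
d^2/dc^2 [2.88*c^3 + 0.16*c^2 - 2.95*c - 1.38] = 17.28*c + 0.32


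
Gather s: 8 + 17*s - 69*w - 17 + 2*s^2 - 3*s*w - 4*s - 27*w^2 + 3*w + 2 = 2*s^2 + s*(13 - 3*w) - 27*w^2 - 66*w - 7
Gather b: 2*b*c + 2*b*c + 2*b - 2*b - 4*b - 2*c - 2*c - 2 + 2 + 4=b*(4*c - 4) - 4*c + 4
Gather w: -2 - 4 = -6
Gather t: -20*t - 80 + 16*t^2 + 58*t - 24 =16*t^2 + 38*t - 104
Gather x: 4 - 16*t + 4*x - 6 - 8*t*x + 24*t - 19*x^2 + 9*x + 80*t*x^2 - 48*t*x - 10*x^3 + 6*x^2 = 8*t - 10*x^3 + x^2*(80*t - 13) + x*(13 - 56*t) - 2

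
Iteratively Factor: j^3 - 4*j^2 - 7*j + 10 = (j - 5)*(j^2 + j - 2) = (j - 5)*(j + 2)*(j - 1)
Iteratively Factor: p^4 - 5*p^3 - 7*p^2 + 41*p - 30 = (p - 5)*(p^3 - 7*p + 6) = (p - 5)*(p - 1)*(p^2 + p - 6) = (p - 5)*(p - 2)*(p - 1)*(p + 3)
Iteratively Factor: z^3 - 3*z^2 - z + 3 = (z - 3)*(z^2 - 1) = (z - 3)*(z + 1)*(z - 1)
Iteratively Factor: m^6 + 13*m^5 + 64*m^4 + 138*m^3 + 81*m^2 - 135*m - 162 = (m + 2)*(m^5 + 11*m^4 + 42*m^3 + 54*m^2 - 27*m - 81) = (m + 2)*(m + 3)*(m^4 + 8*m^3 + 18*m^2 - 27) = (m - 1)*(m + 2)*(m + 3)*(m^3 + 9*m^2 + 27*m + 27) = (m - 1)*(m + 2)*(m + 3)^2*(m^2 + 6*m + 9) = (m - 1)*(m + 2)*(m + 3)^3*(m + 3)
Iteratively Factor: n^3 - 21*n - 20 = (n + 4)*(n^2 - 4*n - 5) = (n - 5)*(n + 4)*(n + 1)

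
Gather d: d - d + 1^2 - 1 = 0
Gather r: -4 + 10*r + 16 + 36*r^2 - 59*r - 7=36*r^2 - 49*r + 5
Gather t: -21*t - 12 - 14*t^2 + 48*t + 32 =-14*t^2 + 27*t + 20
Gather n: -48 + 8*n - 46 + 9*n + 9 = 17*n - 85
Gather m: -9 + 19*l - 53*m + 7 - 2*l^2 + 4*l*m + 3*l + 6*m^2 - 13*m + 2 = -2*l^2 + 22*l + 6*m^2 + m*(4*l - 66)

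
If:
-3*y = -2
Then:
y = 2/3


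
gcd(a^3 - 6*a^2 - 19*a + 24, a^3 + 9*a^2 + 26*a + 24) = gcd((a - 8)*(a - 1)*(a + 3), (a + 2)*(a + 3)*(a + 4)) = a + 3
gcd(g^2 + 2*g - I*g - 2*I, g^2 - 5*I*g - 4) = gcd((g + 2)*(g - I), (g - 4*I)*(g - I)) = g - I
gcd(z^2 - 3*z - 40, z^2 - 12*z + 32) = z - 8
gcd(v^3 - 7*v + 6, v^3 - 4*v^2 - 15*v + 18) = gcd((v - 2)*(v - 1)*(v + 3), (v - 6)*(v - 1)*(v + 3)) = v^2 + 2*v - 3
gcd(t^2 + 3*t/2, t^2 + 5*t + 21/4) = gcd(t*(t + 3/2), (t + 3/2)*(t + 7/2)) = t + 3/2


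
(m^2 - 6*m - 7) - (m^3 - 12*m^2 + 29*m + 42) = -m^3 + 13*m^2 - 35*m - 49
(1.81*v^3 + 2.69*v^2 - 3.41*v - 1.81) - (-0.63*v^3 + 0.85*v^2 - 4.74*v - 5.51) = 2.44*v^3 + 1.84*v^2 + 1.33*v + 3.7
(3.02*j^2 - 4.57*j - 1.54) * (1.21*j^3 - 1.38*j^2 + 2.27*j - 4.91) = 3.6542*j^5 - 9.6973*j^4 + 11.2986*j^3 - 23.0769*j^2 + 18.9429*j + 7.5614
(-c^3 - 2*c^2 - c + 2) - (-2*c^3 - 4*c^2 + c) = c^3 + 2*c^2 - 2*c + 2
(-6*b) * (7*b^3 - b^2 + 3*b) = -42*b^4 + 6*b^3 - 18*b^2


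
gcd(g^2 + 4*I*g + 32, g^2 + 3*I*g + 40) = g + 8*I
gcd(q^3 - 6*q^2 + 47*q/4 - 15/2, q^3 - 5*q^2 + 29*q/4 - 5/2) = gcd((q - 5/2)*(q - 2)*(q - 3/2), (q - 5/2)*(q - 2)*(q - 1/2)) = q^2 - 9*q/2 + 5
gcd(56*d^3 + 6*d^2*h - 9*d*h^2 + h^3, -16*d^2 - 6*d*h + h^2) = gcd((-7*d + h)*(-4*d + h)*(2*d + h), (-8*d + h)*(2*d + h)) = 2*d + h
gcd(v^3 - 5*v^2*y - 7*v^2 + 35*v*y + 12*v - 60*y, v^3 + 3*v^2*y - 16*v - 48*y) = v - 4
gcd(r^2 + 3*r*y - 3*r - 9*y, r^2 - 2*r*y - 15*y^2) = r + 3*y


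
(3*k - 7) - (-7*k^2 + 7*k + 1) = 7*k^2 - 4*k - 8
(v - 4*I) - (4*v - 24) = -3*v + 24 - 4*I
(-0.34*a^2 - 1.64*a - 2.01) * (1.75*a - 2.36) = -0.595*a^3 - 2.0676*a^2 + 0.3529*a + 4.7436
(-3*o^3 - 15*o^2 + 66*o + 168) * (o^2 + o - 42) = -3*o^5 - 18*o^4 + 177*o^3 + 864*o^2 - 2604*o - 7056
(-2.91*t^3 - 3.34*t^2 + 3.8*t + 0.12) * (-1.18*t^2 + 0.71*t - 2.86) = 3.4338*t^5 + 1.8751*t^4 + 1.4672*t^3 + 12.1088*t^2 - 10.7828*t - 0.3432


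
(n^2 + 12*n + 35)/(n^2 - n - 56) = (n + 5)/(n - 8)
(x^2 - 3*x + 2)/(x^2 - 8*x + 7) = (x - 2)/(x - 7)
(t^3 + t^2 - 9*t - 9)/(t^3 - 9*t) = (t + 1)/t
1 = 1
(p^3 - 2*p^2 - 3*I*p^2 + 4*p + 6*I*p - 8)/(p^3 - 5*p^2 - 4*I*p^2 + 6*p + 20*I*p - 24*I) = (p + I)/(p - 3)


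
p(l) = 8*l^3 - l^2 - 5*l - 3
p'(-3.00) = 217.00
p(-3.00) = -213.00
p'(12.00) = 3427.00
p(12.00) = 13617.00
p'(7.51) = 1333.58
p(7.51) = 3291.57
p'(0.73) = 6.33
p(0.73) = -4.07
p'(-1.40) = 44.84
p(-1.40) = -19.91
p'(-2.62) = 164.99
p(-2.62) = -140.64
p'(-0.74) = 9.62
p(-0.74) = -3.09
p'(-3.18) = 244.06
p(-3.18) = -254.47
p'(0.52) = 0.45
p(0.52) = -4.75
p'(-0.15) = -4.16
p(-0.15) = -2.30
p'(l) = 24*l^2 - 2*l - 5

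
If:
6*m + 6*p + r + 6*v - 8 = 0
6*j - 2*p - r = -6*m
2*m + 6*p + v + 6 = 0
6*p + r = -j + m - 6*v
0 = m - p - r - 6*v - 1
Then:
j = 126/31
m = 374/217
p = -19/31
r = 7802/217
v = -1252/217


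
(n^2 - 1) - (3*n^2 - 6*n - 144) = -2*n^2 + 6*n + 143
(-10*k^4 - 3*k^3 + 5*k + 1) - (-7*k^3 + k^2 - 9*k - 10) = -10*k^4 + 4*k^3 - k^2 + 14*k + 11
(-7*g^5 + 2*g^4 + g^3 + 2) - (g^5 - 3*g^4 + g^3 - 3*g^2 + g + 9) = -8*g^5 + 5*g^4 + 3*g^2 - g - 7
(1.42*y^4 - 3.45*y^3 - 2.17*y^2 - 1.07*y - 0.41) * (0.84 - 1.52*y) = -2.1584*y^5 + 6.4368*y^4 + 0.4004*y^3 - 0.1964*y^2 - 0.2756*y - 0.3444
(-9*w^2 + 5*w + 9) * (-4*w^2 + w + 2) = 36*w^4 - 29*w^3 - 49*w^2 + 19*w + 18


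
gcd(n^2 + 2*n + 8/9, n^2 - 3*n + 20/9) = 1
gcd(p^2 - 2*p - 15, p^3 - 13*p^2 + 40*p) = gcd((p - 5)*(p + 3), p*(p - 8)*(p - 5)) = p - 5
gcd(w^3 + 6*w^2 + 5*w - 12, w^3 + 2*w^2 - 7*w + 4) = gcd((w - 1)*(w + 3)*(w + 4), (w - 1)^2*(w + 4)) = w^2 + 3*w - 4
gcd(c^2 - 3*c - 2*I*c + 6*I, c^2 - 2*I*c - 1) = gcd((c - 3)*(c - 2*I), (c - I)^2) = 1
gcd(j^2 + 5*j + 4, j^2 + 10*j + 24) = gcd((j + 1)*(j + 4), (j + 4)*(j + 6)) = j + 4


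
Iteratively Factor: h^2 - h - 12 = (h - 4)*(h + 3)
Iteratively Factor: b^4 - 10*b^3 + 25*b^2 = (b - 5)*(b^3 - 5*b^2) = b*(b - 5)*(b^2 - 5*b) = b^2*(b - 5)*(b - 5)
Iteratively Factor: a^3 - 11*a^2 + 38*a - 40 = (a - 5)*(a^2 - 6*a + 8) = (a - 5)*(a - 2)*(a - 4)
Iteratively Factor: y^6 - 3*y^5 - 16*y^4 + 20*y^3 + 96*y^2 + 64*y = (y + 1)*(y^5 - 4*y^4 - 12*y^3 + 32*y^2 + 64*y) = (y + 1)*(y + 2)*(y^4 - 6*y^3 + 32*y) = (y + 1)*(y + 2)^2*(y^3 - 8*y^2 + 16*y) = (y - 4)*(y + 1)*(y + 2)^2*(y^2 - 4*y) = (y - 4)^2*(y + 1)*(y + 2)^2*(y)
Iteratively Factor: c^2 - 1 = (c - 1)*(c + 1)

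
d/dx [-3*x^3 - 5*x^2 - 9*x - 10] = -9*x^2 - 10*x - 9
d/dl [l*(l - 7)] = 2*l - 7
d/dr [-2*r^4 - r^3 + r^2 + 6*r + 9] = -8*r^3 - 3*r^2 + 2*r + 6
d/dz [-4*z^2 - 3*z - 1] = -8*z - 3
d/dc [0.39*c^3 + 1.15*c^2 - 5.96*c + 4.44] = 1.17*c^2 + 2.3*c - 5.96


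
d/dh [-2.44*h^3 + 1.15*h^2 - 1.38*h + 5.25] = -7.32*h^2 + 2.3*h - 1.38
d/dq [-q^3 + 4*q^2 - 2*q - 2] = -3*q^2 + 8*q - 2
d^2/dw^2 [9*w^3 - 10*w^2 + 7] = 54*w - 20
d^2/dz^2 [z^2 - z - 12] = 2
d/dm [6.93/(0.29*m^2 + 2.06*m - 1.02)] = (-4.0194*m - 14.2758)/(0.29*m^2 + 2.06*m - 1.02)^2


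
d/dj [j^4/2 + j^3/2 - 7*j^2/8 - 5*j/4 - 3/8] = 2*j^3 + 3*j^2/2 - 7*j/4 - 5/4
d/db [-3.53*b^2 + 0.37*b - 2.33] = 0.37 - 7.06*b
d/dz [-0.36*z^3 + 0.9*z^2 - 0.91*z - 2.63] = -1.08*z^2 + 1.8*z - 0.91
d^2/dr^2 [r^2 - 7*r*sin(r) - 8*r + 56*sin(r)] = 7*r*sin(r) - 56*sin(r) - 14*cos(r) + 2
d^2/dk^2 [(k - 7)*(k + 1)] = 2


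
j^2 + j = j*(j + 1)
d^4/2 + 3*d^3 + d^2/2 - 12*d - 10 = (d/2 + 1)*(d - 2)*(d + 1)*(d + 5)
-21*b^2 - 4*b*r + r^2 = (-7*b + r)*(3*b + r)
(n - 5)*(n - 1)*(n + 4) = n^3 - 2*n^2 - 19*n + 20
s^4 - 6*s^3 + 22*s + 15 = (s - 5)*(s - 3)*(s + 1)^2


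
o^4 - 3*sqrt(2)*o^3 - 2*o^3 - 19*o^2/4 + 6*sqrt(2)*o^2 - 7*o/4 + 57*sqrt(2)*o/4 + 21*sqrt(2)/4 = (o - 7/2)*(o + 1/2)*(o + 1)*(o - 3*sqrt(2))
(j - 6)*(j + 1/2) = j^2 - 11*j/2 - 3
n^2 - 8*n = n*(n - 8)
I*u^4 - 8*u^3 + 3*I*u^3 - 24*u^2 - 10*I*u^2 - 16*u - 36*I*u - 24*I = (u + 2)*(u + 2*I)*(u + 6*I)*(I*u + I)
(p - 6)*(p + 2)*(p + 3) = p^3 - p^2 - 24*p - 36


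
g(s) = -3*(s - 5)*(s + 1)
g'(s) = 12 - 6*s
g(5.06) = -1.09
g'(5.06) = -18.36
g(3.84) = 16.84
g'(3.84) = -11.04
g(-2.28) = -27.96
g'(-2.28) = 25.68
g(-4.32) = -92.83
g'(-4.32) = 37.92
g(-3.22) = -54.75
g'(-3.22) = 31.32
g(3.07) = 23.57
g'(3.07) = -6.42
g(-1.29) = -5.47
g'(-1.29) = 19.74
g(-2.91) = -45.32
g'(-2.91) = 29.46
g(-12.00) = -561.00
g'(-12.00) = 84.00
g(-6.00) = -165.00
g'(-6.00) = 48.00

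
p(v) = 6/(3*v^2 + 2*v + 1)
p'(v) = 6*(-6*v - 2)/(3*v^2 + 2*v + 1)^2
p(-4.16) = 0.13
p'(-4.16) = 0.07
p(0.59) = 1.86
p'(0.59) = -3.20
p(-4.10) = 0.14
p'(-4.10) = 0.07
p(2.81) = 0.20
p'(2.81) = -0.12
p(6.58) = 0.04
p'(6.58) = -0.01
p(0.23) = 3.71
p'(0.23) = -7.74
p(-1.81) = 0.83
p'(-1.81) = 1.02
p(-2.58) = 0.38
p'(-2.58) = 0.32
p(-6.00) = 0.06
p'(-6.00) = 0.02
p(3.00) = 0.18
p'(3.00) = -0.10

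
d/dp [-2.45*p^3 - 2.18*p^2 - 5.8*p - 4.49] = -7.35*p^2 - 4.36*p - 5.8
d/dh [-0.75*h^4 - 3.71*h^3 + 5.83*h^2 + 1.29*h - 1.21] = -3.0*h^3 - 11.13*h^2 + 11.66*h + 1.29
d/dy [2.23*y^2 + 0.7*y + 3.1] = 4.46*y + 0.7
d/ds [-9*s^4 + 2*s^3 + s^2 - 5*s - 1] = -36*s^3 + 6*s^2 + 2*s - 5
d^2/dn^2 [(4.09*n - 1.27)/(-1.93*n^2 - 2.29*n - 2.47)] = (-(3.86*n + 2.29)*(4.09*n - 1.27)*(7.72*n + 4.58) + (47.3622*n + 13.83)*(1.93*n^2 + 2.29*n + 2.47))/(1.93*n^2 + 2.29*n + 2.47)^3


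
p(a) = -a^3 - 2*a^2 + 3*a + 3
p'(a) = -3*a^2 - 4*a + 3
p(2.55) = -18.94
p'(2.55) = -26.71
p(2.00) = -7.00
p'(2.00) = -17.00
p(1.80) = -3.91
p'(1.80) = -13.92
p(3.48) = -52.92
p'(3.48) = -47.25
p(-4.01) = 23.29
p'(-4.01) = -29.20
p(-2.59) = -0.81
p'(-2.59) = -6.76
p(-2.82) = 1.06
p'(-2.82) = -9.58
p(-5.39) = 85.32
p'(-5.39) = -62.60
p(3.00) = -33.00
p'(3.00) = -36.00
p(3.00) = -33.00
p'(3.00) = -36.00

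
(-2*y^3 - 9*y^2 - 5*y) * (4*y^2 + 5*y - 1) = -8*y^5 - 46*y^4 - 63*y^3 - 16*y^2 + 5*y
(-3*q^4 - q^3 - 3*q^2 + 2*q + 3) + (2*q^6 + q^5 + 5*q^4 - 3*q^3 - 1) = 2*q^6 + q^5 + 2*q^4 - 4*q^3 - 3*q^2 + 2*q + 2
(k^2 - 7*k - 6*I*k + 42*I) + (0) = k^2 - 7*k - 6*I*k + 42*I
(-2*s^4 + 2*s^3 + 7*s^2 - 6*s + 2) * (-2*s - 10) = 4*s^5 + 16*s^4 - 34*s^3 - 58*s^2 + 56*s - 20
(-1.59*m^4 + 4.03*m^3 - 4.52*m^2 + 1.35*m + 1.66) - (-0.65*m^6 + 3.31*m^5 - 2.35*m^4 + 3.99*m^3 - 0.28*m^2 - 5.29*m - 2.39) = 0.65*m^6 - 3.31*m^5 + 0.76*m^4 + 0.04*m^3 - 4.24*m^2 + 6.64*m + 4.05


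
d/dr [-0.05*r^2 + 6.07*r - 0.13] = 6.07 - 0.1*r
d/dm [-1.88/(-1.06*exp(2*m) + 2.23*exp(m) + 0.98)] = (4.1924 - 3.9856*exp(m))*exp(m)/(-1.06*exp(2*m) + 2.23*exp(m) + 0.98)^2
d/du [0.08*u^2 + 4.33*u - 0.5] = 0.16*u + 4.33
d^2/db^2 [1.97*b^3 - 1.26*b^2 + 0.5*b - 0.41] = 11.82*b - 2.52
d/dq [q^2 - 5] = 2*q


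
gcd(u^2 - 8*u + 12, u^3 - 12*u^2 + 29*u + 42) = u - 6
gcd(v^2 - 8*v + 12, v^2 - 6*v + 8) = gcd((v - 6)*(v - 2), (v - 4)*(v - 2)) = v - 2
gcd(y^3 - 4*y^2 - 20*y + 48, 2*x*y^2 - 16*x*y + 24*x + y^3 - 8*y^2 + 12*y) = y^2 - 8*y + 12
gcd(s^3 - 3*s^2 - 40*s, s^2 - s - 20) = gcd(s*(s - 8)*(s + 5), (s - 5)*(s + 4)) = 1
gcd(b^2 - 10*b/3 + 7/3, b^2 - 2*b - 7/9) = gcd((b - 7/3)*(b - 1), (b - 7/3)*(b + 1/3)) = b - 7/3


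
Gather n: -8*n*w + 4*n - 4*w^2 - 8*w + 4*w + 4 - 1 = n*(4 - 8*w) - 4*w^2 - 4*w + 3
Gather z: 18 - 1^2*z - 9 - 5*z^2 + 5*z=-5*z^2 + 4*z + 9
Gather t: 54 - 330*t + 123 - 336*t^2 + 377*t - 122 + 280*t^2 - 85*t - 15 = -56*t^2 - 38*t + 40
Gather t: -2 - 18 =-20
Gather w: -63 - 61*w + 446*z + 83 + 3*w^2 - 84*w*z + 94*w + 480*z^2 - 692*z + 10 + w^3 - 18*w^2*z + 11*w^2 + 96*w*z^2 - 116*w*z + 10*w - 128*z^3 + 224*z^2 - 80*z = w^3 + w^2*(14 - 18*z) + w*(96*z^2 - 200*z + 43) - 128*z^3 + 704*z^2 - 326*z + 30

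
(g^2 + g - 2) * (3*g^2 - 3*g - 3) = 3*g^4 - 12*g^2 + 3*g + 6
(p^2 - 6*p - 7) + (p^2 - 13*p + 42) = 2*p^2 - 19*p + 35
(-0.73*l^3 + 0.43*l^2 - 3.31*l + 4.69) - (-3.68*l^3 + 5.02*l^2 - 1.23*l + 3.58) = 2.95*l^3 - 4.59*l^2 - 2.08*l + 1.11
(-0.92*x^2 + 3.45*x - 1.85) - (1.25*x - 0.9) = -0.92*x^2 + 2.2*x - 0.95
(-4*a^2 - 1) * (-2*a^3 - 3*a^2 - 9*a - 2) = 8*a^5 + 12*a^4 + 38*a^3 + 11*a^2 + 9*a + 2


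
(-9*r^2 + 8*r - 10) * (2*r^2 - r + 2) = -18*r^4 + 25*r^3 - 46*r^2 + 26*r - 20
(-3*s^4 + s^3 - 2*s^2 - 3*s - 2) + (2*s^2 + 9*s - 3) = -3*s^4 + s^3 + 6*s - 5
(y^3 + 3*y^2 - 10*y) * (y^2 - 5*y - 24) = y^5 - 2*y^4 - 49*y^3 - 22*y^2 + 240*y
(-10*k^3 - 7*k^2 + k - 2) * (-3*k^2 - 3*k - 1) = 30*k^5 + 51*k^4 + 28*k^3 + 10*k^2 + 5*k + 2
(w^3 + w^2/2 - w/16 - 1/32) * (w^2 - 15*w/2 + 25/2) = w^5 - 7*w^4 + 139*w^3/16 + 107*w^2/16 - 35*w/64 - 25/64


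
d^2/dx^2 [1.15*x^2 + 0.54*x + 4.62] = 2.30000000000000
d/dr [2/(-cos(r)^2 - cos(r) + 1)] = -2*(2*cos(r) + 1)*sin(r)/(sin(r)^2 - cos(r))^2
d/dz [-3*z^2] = -6*z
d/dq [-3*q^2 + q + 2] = 1 - 6*q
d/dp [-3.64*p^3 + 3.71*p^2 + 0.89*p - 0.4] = -10.92*p^2 + 7.42*p + 0.89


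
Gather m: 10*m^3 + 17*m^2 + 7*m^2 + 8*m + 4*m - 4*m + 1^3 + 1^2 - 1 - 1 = 10*m^3 + 24*m^2 + 8*m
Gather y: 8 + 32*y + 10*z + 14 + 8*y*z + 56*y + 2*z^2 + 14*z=y*(8*z + 88) + 2*z^2 + 24*z + 22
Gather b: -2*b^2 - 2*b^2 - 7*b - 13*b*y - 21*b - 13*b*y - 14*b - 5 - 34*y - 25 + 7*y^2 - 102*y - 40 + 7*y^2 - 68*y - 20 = -4*b^2 + b*(-26*y - 42) + 14*y^2 - 204*y - 90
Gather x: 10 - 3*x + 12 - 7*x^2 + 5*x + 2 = -7*x^2 + 2*x + 24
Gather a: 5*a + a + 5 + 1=6*a + 6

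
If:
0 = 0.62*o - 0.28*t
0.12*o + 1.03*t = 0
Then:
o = 0.00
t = 0.00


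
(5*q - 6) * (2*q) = 10*q^2 - 12*q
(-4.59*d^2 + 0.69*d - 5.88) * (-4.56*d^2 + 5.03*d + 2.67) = 20.9304*d^4 - 26.2341*d^3 + 18.0282*d^2 - 27.7341*d - 15.6996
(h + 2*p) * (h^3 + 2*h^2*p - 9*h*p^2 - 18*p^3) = h^4 + 4*h^3*p - 5*h^2*p^2 - 36*h*p^3 - 36*p^4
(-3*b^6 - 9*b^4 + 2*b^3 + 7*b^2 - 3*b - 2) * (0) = 0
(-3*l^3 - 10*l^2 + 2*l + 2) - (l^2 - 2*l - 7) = -3*l^3 - 11*l^2 + 4*l + 9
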